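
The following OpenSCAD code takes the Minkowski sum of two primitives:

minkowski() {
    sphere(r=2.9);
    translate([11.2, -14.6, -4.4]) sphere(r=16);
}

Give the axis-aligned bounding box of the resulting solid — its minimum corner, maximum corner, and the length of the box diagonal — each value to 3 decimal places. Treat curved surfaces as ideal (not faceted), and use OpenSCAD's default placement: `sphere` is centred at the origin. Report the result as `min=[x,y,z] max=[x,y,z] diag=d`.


min=[-7.700,-33.500,-23.300] max=[30.100,4.300,14.500] diag=65.472

A = translate([11.2, -14.6, -4.4]) sphere(r=16) → bbox [-4.8,-30.6,-20.4] .. [27.2,1.4,11.6]
B = sphere(r=2.9) → bbox [-2.9,-2.9,-2.9] .. [2.9,2.9,2.9]
lo = A.lo+B.lo = [-4.8-2.9, -30.6-2.9, -20.4-2.9] = [-7.700,-33.500,-23.300]
hi = A.hi+B.hi = [27.2+2.9, 1.4+2.9, 11.6+2.9] = [30.100,4.300,14.500]
diag = √(37.8²+37.8²+37.8²) = √4286.52 = 65.472


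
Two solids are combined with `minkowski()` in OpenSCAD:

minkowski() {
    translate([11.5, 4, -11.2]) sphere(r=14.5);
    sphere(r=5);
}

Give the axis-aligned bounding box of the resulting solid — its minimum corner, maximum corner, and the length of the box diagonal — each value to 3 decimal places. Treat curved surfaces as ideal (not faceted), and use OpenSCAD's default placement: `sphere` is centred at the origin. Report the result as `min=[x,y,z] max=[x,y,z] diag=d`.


min=[-8.000,-15.500,-30.700] max=[31.000,23.500,8.300] diag=67.550

A = translate([11.5, 4, -11.2]) sphere(r=14.5) → bbox [-3,-10.5,-25.7] .. [26,18.5,3.3]
B = sphere(r=5) → bbox [-5,-5,-5] .. [5,5,5]
lo = A.lo+B.lo = [-3-5, -10.5-5, -25.7-5] = [-8.000,-15.500,-30.700]
hi = A.hi+B.hi = [26+5, 18.5+5, 3.3+5] = [31.000,23.500,8.300]
diag = √(39²+39²+39²) = √4563 = 67.550


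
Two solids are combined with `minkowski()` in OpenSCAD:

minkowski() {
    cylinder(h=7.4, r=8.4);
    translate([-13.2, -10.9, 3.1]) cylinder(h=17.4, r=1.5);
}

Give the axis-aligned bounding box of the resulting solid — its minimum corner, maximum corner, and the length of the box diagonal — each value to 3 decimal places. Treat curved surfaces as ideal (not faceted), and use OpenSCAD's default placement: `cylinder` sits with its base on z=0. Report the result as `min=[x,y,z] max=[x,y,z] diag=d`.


A = translate([-13.2, -10.9, 3.1]) cylinder(h=17.4, r=1.5) → bbox [-14.7,-12.4,3.1] .. [-11.7,-9.4,20.5]
B = cylinder(h=7.4, r=8.4) → bbox [-8.4,-8.4,0] .. [8.4,8.4,7.4]
lo = A.lo+B.lo = [-14.7-8.4, -12.4-8.4, 3.1+0] = [-23.100,-20.800,3.100]
hi = A.hi+B.hi = [-11.7+8.4, -9.4+8.4, 20.5+7.4] = [-3.300,-1.000,27.900]
diag = √(19.8²+19.8²+24.8²) = √1399.12 = 37.405

min=[-23.100,-20.800,3.100] max=[-3.300,-1.000,27.900] diag=37.405


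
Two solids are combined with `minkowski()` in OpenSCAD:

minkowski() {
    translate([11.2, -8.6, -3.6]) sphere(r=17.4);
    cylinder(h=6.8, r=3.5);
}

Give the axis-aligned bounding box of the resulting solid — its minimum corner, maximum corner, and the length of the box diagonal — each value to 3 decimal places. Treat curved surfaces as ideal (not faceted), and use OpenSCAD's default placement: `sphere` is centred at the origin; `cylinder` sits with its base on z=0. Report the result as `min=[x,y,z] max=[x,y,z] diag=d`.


A = translate([11.2, -8.6, -3.6]) sphere(r=17.4) → bbox [-6.2,-26,-21] .. [28.6,8.8,13.8]
B = cylinder(h=6.8, r=3.5) → bbox [-3.5,-3.5,0] .. [3.5,3.5,6.8]
lo = A.lo+B.lo = [-6.2-3.5, -26-3.5, -21+0] = [-9.700,-29.500,-21.000]
hi = A.hi+B.hi = [28.6+3.5, 8.8+3.5, 13.8+6.8] = [32.100,12.300,20.600]
diag = √(41.8²+41.8²+41.6²) = √5225.04 = 72.284

min=[-9.700,-29.500,-21.000] max=[32.100,12.300,20.600] diag=72.284


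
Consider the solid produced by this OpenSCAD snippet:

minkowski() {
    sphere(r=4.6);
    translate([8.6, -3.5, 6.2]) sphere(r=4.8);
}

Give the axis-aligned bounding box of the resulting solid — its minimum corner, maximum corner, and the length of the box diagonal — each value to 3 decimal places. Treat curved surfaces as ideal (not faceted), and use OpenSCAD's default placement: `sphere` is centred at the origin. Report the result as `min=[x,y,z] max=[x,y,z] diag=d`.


min=[-0.800,-12.900,-3.200] max=[18.000,5.900,15.600] diag=32.563

A = translate([8.6, -3.5, 6.2]) sphere(r=4.8) → bbox [3.8,-8.3,1.4] .. [13.4,1.3,11]
B = sphere(r=4.6) → bbox [-4.6,-4.6,-4.6] .. [4.6,4.6,4.6]
lo = A.lo+B.lo = [3.8-4.6, -8.3-4.6, 1.4-4.6] = [-0.800,-12.900,-3.200]
hi = A.hi+B.hi = [13.4+4.6, 1.3+4.6, 11+4.6] = [18.000,5.900,15.600]
diag = √(18.8²+18.8²+18.8²) = √1060.32 = 32.563


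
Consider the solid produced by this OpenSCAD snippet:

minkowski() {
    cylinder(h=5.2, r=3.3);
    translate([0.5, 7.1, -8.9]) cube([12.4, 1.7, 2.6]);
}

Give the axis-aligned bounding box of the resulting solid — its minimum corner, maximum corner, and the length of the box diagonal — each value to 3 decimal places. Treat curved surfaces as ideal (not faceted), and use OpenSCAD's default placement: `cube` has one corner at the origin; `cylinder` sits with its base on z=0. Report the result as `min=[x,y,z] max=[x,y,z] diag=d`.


A = translate([0.5, 7.1, -8.9]) cube([12.4, 1.7, 2.6]) → bbox [0.5,7.1,-8.9] .. [12.9,8.8,-6.3]
B = cylinder(h=5.2, r=3.3) → bbox [-3.3,-3.3,0] .. [3.3,3.3,5.2]
lo = A.lo+B.lo = [0.5-3.3, 7.1-3.3, -8.9+0] = [-2.800,3.800,-8.900]
hi = A.hi+B.hi = [12.9+3.3, 8.8+3.3, -6.3+5.2] = [16.200,12.100,-1.100]
diag = √(19²+8.3²+7.8²) = √490.73 = 22.152

min=[-2.800,3.800,-8.900] max=[16.200,12.100,-1.100] diag=22.152


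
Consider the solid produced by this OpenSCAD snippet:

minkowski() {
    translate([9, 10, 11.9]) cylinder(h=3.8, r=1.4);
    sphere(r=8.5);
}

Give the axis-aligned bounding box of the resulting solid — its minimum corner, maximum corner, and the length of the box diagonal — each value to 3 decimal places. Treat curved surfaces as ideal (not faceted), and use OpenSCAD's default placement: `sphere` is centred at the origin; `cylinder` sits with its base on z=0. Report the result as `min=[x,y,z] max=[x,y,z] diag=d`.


A = translate([9, 10, 11.9]) cylinder(h=3.8, r=1.4) → bbox [7.6,8.6,11.9] .. [10.4,11.4,15.7]
B = sphere(r=8.5) → bbox [-8.5,-8.5,-8.5] .. [8.5,8.5,8.5]
lo = A.lo+B.lo = [7.6-8.5, 8.6-8.5, 11.9-8.5] = [-0.900,0.100,3.400]
hi = A.hi+B.hi = [10.4+8.5, 11.4+8.5, 15.7+8.5] = [18.900,19.900,24.200]
diag = √(19.8²+19.8²+20.8²) = √1216.72 = 34.882

min=[-0.900,0.100,3.400] max=[18.900,19.900,24.200] diag=34.882


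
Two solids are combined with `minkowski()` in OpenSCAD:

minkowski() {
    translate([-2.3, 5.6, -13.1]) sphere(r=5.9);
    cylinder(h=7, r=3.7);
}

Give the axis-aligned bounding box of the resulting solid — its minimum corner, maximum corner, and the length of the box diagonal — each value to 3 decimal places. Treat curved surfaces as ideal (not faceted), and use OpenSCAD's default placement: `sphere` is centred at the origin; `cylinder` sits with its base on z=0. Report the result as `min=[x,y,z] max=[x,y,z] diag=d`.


min=[-11.900,-4.000,-19.000] max=[7.300,15.200,-0.200] diag=33.026

A = translate([-2.3, 5.6, -13.1]) sphere(r=5.9) → bbox [-8.2,-0.3,-19] .. [3.6,11.5,-7.2]
B = cylinder(h=7, r=3.7) → bbox [-3.7,-3.7,0] .. [3.7,3.7,7]
lo = A.lo+B.lo = [-8.2-3.7, -0.3-3.7, -19+0] = [-11.900,-4.000,-19.000]
hi = A.hi+B.hi = [3.6+3.7, 11.5+3.7, -7.2+7] = [7.300,15.200,-0.200]
diag = √(19.2²+19.2²+18.8²) = √1090.72 = 33.026


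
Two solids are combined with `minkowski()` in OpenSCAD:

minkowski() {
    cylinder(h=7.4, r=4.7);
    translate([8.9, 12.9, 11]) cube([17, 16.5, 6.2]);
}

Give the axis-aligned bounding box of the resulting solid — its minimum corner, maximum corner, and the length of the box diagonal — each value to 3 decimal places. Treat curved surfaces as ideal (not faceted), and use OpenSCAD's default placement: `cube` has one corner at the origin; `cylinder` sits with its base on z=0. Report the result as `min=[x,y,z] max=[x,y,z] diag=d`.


A = translate([8.9, 12.9, 11]) cube([17, 16.5, 6.2]) → bbox [8.9,12.9,11] .. [25.9,29.4,17.2]
B = cylinder(h=7.4, r=4.7) → bbox [-4.7,-4.7,0] .. [4.7,4.7,7.4]
lo = A.lo+B.lo = [8.9-4.7, 12.9-4.7, 11+0] = [4.200,8.200,11.000]
hi = A.hi+B.hi = [25.9+4.7, 29.4+4.7, 17.2+7.4] = [30.600,34.100,24.600]
diag = √(26.4²+25.9²+13.6²) = √1552.73 = 39.405

min=[4.200,8.200,11.000] max=[30.600,34.100,24.600] diag=39.405


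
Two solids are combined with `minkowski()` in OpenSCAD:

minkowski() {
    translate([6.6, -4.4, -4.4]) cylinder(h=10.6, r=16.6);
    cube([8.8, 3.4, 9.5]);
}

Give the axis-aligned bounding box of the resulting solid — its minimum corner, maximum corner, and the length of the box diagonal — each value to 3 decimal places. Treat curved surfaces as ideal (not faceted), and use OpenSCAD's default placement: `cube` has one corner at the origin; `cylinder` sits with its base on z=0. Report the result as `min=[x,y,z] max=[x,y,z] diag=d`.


A = translate([6.6, -4.4, -4.4]) cylinder(h=10.6, r=16.6) → bbox [-10,-21,-4.4] .. [23.2,12.2,6.2]
B = cube([8.8, 3.4, 9.5]) → bbox [0,0,0] .. [8.8,3.4,9.5]
lo = A.lo+B.lo = [-10+0, -21+0, -4.4+0] = [-10.000,-21.000,-4.400]
hi = A.hi+B.hi = [23.2+8.8, 12.2+3.4, 6.2+9.5] = [32.000,15.600,15.700]
diag = √(42²+36.6²+20.1²) = √3507.57 = 59.225

min=[-10.000,-21.000,-4.400] max=[32.000,15.600,15.700] diag=59.225


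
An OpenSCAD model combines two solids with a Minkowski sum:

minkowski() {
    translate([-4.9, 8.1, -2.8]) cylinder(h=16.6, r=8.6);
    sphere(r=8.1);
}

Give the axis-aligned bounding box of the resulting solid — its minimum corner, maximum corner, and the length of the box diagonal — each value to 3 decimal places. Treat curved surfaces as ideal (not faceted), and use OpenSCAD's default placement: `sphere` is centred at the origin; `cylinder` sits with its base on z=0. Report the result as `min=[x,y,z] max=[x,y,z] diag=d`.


A = translate([-4.9, 8.1, -2.8]) cylinder(h=16.6, r=8.6) → bbox [-13.5,-0.5,-2.8] .. [3.7,16.7,13.8]
B = sphere(r=8.1) → bbox [-8.1,-8.1,-8.1] .. [8.1,8.1,8.1]
lo = A.lo+B.lo = [-13.5-8.1, -0.5-8.1, -2.8-8.1] = [-21.600,-8.600,-10.900]
hi = A.hi+B.hi = [3.7+8.1, 16.7+8.1, 13.8+8.1] = [11.800,24.800,21.900]
diag = √(33.4²+33.4²+32.8²) = √3306.96 = 57.506

min=[-21.600,-8.600,-10.900] max=[11.800,24.800,21.900] diag=57.506


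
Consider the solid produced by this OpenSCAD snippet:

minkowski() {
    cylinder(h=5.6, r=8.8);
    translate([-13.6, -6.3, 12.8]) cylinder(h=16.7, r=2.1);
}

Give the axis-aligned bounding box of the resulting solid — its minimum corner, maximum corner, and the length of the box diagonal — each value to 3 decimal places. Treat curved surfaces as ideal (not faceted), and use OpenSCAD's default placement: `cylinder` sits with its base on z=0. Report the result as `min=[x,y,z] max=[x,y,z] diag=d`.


min=[-24.500,-17.200,12.800] max=[-2.700,4.600,35.100] diag=38.050

A = translate([-13.6, -6.3, 12.8]) cylinder(h=16.7, r=2.1) → bbox [-15.7,-8.4,12.8] .. [-11.5,-4.2,29.5]
B = cylinder(h=5.6, r=8.8) → bbox [-8.8,-8.8,0] .. [8.8,8.8,5.6]
lo = A.lo+B.lo = [-15.7-8.8, -8.4-8.8, 12.8+0] = [-24.500,-17.200,12.800]
hi = A.hi+B.hi = [-11.5+8.8, -4.2+8.8, 29.5+5.6] = [-2.700,4.600,35.100]
diag = √(21.8²+21.8²+22.3²) = √1447.77 = 38.050


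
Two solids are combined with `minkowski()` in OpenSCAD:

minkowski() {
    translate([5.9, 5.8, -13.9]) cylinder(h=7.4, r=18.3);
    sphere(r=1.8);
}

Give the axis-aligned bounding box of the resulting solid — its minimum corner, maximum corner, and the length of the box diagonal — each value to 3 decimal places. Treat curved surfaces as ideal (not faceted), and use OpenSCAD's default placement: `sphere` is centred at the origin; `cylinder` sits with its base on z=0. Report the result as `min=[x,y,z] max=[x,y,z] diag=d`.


A = translate([5.9, 5.8, -13.9]) cylinder(h=7.4, r=18.3) → bbox [-12.4,-12.5,-13.9] .. [24.2,24.1,-6.5]
B = sphere(r=1.8) → bbox [-1.8,-1.8,-1.8] .. [1.8,1.8,1.8]
lo = A.lo+B.lo = [-12.4-1.8, -12.5-1.8, -13.9-1.8] = [-14.200,-14.300,-15.700]
hi = A.hi+B.hi = [24.2+1.8, 24.1+1.8, -6.5+1.8] = [26.000,25.900,-4.700]
diag = √(40.2²+40.2²+11²) = √3353.08 = 57.906

min=[-14.200,-14.300,-15.700] max=[26.000,25.900,-4.700] diag=57.906


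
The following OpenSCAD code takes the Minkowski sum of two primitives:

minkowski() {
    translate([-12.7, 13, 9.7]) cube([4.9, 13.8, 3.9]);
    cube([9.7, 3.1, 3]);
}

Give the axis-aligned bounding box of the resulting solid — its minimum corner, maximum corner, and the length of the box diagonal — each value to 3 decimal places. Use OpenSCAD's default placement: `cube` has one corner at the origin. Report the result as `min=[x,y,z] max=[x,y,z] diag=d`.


min=[-12.700,13.000,9.700] max=[1.900,29.900,16.600] diag=23.375

A = translate([-12.7, 13, 9.7]) cube([4.9, 13.8, 3.9]) → bbox [-12.7,13,9.7] .. [-7.8,26.8,13.6]
B = cube([9.7, 3.1, 3]) → bbox [0,0,0] .. [9.7,3.1,3]
lo = A.lo+B.lo = [-12.7+0, 13+0, 9.7+0] = [-12.700,13.000,9.700]
hi = A.hi+B.hi = [-7.8+9.7, 26.8+3.1, 13.6+3] = [1.900,29.900,16.600]
diag = √(14.6²+16.9²+6.9²) = √546.38 = 23.375


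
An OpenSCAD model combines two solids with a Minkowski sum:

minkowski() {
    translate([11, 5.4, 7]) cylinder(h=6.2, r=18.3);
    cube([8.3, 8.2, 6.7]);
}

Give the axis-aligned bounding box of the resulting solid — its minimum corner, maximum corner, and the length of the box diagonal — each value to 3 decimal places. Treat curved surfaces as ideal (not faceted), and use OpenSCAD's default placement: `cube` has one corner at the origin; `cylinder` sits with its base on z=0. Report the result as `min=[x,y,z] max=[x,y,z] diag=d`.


A = translate([11, 5.4, 7]) cylinder(h=6.2, r=18.3) → bbox [-7.3,-12.9,7] .. [29.3,23.7,13.2]
B = cube([8.3, 8.2, 6.7]) → bbox [0,0,0] .. [8.3,8.2,6.7]
lo = A.lo+B.lo = [-7.3+0, -12.9+0, 7+0] = [-7.300,-12.900,7.000]
hi = A.hi+B.hi = [29.3+8.3, 23.7+8.2, 13.2+6.7] = [37.600,31.900,19.900]
diag = √(44.9²+44.8²+12.9²) = √4189.46 = 64.726

min=[-7.300,-12.900,7.000] max=[37.600,31.900,19.900] diag=64.726


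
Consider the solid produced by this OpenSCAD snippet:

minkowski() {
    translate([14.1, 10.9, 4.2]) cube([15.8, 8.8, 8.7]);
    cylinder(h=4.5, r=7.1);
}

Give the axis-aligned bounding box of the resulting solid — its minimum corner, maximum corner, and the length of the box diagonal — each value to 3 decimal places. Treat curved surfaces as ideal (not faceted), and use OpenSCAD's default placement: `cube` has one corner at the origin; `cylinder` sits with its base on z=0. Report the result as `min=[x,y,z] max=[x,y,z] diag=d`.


min=[7.000,3.800,4.200] max=[37.000,26.800,17.400] diag=40.040

A = translate([14.1, 10.9, 4.2]) cube([15.8, 8.8, 8.7]) → bbox [14.1,10.9,4.2] .. [29.9,19.7,12.9]
B = cylinder(h=4.5, r=7.1) → bbox [-7.1,-7.1,0] .. [7.1,7.1,4.5]
lo = A.lo+B.lo = [14.1-7.1, 10.9-7.1, 4.2+0] = [7.000,3.800,4.200]
hi = A.hi+B.hi = [29.9+7.1, 19.7+7.1, 12.9+4.5] = [37.000,26.800,17.400]
diag = √(30²+23²+13.2²) = √1603.24 = 40.040


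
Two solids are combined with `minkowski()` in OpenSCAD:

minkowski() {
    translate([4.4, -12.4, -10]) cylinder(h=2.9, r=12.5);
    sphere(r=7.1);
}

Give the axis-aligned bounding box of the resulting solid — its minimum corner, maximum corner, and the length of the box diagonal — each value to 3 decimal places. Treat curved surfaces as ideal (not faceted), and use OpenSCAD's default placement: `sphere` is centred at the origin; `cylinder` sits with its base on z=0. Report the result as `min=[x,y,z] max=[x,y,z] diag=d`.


min=[-15.200,-32.000,-17.100] max=[24.000,7.200,0.000] diag=58.015

A = translate([4.4, -12.4, -10]) cylinder(h=2.9, r=12.5) → bbox [-8.1,-24.9,-10] .. [16.9,0.1,-7.1]
B = sphere(r=7.1) → bbox [-7.1,-7.1,-7.1] .. [7.1,7.1,7.1]
lo = A.lo+B.lo = [-8.1-7.1, -24.9-7.1, -10-7.1] = [-15.200,-32.000,-17.100]
hi = A.hi+B.hi = [16.9+7.1, 0.1+7.1, -7.1+7.1] = [24.000,7.200,0.000]
diag = √(39.2²+39.2²+17.1²) = √3365.69 = 58.015


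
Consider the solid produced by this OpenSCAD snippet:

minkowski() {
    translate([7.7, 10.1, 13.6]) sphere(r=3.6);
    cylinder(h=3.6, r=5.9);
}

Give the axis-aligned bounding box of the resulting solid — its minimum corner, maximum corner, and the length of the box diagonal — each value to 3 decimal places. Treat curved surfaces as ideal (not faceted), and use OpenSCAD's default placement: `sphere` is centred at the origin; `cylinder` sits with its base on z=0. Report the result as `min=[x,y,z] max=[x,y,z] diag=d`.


min=[-1.800,0.600,10.000] max=[17.200,19.600,20.800] diag=28.959

A = translate([7.7, 10.1, 13.6]) sphere(r=3.6) → bbox [4.1,6.5,10] .. [11.3,13.7,17.2]
B = cylinder(h=3.6, r=5.9) → bbox [-5.9,-5.9,0] .. [5.9,5.9,3.6]
lo = A.lo+B.lo = [4.1-5.9, 6.5-5.9, 10+0] = [-1.800,0.600,10.000]
hi = A.hi+B.hi = [11.3+5.9, 13.7+5.9, 17.2+3.6] = [17.200,19.600,20.800]
diag = √(19²+19²+10.8²) = √838.64 = 28.959


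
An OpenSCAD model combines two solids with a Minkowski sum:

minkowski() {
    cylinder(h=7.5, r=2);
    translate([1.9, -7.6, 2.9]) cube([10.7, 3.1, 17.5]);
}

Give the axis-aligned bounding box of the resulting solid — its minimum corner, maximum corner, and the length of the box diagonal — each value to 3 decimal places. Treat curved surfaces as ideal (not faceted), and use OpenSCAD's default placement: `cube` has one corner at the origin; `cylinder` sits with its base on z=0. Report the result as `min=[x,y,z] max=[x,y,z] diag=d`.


min=[-0.100,-9.600,2.900] max=[14.600,-2.500,27.900] diag=29.858

A = translate([1.9, -7.6, 2.9]) cube([10.7, 3.1, 17.5]) → bbox [1.9,-7.6,2.9] .. [12.6,-4.5,20.4]
B = cylinder(h=7.5, r=2) → bbox [-2,-2,0] .. [2,2,7.5]
lo = A.lo+B.lo = [1.9-2, -7.6-2, 2.9+0] = [-0.100,-9.600,2.900]
hi = A.hi+B.hi = [12.6+2, -4.5+2, 20.4+7.5] = [14.600,-2.500,27.900]
diag = √(14.7²+7.1²+25²) = √891.5 = 29.858


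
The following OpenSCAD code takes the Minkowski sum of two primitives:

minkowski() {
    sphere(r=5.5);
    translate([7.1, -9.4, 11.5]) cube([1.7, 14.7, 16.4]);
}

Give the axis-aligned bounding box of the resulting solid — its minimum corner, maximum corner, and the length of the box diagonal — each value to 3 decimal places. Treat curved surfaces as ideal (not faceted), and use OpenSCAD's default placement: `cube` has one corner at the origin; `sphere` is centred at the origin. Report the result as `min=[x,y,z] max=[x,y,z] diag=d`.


A = translate([7.1, -9.4, 11.5]) cube([1.7, 14.7, 16.4]) → bbox [7.1,-9.4,11.5] .. [8.8,5.3,27.9]
B = sphere(r=5.5) → bbox [-5.5,-5.5,-5.5] .. [5.5,5.5,5.5]
lo = A.lo+B.lo = [7.1-5.5, -9.4-5.5, 11.5-5.5] = [1.600,-14.900,6.000]
hi = A.hi+B.hi = [8.8+5.5, 5.3+5.5, 27.9+5.5] = [14.300,10.800,33.400]
diag = √(12.7²+25.7²+27.4²) = √1572.54 = 39.655

min=[1.600,-14.900,6.000] max=[14.300,10.800,33.400] diag=39.655


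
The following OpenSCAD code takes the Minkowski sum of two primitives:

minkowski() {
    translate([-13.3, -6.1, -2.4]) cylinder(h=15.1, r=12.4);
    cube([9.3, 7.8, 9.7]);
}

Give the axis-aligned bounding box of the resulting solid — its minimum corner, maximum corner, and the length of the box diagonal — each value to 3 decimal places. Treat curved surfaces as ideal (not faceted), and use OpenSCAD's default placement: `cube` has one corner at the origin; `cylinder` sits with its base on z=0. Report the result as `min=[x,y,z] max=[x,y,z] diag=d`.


min=[-25.700,-18.500,-2.400] max=[8.400,14.100,22.400] diag=53.297

A = translate([-13.3, -6.1, -2.4]) cylinder(h=15.1, r=12.4) → bbox [-25.7,-18.5,-2.4] .. [-0.9,6.3,12.7]
B = cube([9.3, 7.8, 9.7]) → bbox [0,0,0] .. [9.3,7.8,9.7]
lo = A.lo+B.lo = [-25.7+0, -18.5+0, -2.4+0] = [-25.700,-18.500,-2.400]
hi = A.hi+B.hi = [-0.9+9.3, 6.3+7.8, 12.7+9.7] = [8.400,14.100,22.400]
diag = √(34.1²+32.6²+24.8²) = √2840.61 = 53.297


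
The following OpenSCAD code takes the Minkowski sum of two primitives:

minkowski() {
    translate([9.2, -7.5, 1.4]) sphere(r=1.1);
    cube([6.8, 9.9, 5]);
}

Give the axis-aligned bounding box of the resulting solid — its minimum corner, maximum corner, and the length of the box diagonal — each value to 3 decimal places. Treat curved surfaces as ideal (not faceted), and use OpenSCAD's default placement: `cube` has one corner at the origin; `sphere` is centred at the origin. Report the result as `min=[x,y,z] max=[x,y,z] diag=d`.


A = translate([9.2, -7.5, 1.4]) sphere(r=1.1) → bbox [8.1,-8.6,0.3] .. [10.3,-6.4,2.5]
B = cube([6.8, 9.9, 5]) → bbox [0,0,0] .. [6.8,9.9,5]
lo = A.lo+B.lo = [8.1+0, -8.6+0, 0.3+0] = [8.100,-8.600,0.300]
hi = A.hi+B.hi = [10.3+6.8, -6.4+9.9, 2.5+5] = [17.100,3.500,7.500]
diag = √(9²+12.1²+7.2²) = √279.25 = 16.711

min=[8.100,-8.600,0.300] max=[17.100,3.500,7.500] diag=16.711


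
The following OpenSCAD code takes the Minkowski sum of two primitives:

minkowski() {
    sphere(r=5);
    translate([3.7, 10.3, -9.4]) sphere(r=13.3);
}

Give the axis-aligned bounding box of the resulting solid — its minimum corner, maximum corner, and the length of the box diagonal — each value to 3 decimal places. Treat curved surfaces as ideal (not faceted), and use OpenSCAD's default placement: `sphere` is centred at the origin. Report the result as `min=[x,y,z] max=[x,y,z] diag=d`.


min=[-14.600,-8.000,-27.700] max=[22.000,28.600,8.900] diag=63.393

A = translate([3.7, 10.3, -9.4]) sphere(r=13.3) → bbox [-9.6,-3,-22.7] .. [17,23.6,3.9]
B = sphere(r=5) → bbox [-5,-5,-5] .. [5,5,5]
lo = A.lo+B.lo = [-9.6-5, -3-5, -22.7-5] = [-14.600,-8.000,-27.700]
hi = A.hi+B.hi = [17+5, 23.6+5, 3.9+5] = [22.000,28.600,8.900]
diag = √(36.6²+36.6²+36.6²) = √4018.68 = 63.393


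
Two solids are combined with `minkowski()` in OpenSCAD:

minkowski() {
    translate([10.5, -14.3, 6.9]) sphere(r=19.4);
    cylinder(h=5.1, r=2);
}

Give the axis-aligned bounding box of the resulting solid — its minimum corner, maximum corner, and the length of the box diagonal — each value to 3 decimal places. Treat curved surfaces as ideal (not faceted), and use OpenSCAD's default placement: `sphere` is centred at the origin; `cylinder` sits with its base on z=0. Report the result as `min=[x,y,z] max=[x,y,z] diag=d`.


A = translate([10.5, -14.3, 6.9]) sphere(r=19.4) → bbox [-8.9,-33.7,-12.5] .. [29.9,5.1,26.3]
B = cylinder(h=5.1, r=2) → bbox [-2,-2,0] .. [2,2,5.1]
lo = A.lo+B.lo = [-8.9-2, -33.7-2, -12.5+0] = [-10.900,-35.700,-12.500]
hi = A.hi+B.hi = [29.9+2, 5.1+2, 26.3+5.1] = [31.900,7.100,31.400]
diag = √(42.8²+42.8²+43.9²) = √5590.89 = 74.772

min=[-10.900,-35.700,-12.500] max=[31.900,7.100,31.400] diag=74.772


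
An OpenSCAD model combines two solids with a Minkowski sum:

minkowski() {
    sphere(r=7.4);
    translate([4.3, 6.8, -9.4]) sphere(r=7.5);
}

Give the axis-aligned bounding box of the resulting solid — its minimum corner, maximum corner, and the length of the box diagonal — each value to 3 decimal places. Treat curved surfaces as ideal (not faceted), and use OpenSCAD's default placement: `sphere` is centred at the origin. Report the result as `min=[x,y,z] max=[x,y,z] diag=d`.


A = translate([4.3, 6.8, -9.4]) sphere(r=7.5) → bbox [-3.2,-0.7,-16.9] .. [11.8,14.3,-1.9]
B = sphere(r=7.4) → bbox [-7.4,-7.4,-7.4] .. [7.4,7.4,7.4]
lo = A.lo+B.lo = [-3.2-7.4, -0.7-7.4, -16.9-7.4] = [-10.600,-8.100,-24.300]
hi = A.hi+B.hi = [11.8+7.4, 14.3+7.4, -1.9+7.4] = [19.200,21.700,5.500]
diag = √(29.8²+29.8²+29.8²) = √2664.12 = 51.615

min=[-10.600,-8.100,-24.300] max=[19.200,21.700,5.500] diag=51.615


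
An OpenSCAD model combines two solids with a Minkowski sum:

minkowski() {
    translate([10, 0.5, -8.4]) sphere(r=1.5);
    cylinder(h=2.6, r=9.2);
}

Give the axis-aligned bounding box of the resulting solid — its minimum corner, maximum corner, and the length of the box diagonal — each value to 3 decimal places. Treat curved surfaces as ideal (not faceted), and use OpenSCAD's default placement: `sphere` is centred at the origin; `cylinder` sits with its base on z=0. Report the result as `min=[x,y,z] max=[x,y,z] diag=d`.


min=[-0.700,-10.200,-9.900] max=[20.700,11.200,-4.300] diag=30.778

A = translate([10, 0.5, -8.4]) sphere(r=1.5) → bbox [8.5,-1,-9.9] .. [11.5,2,-6.9]
B = cylinder(h=2.6, r=9.2) → bbox [-9.2,-9.2,0] .. [9.2,9.2,2.6]
lo = A.lo+B.lo = [8.5-9.2, -1-9.2, -9.9+0] = [-0.700,-10.200,-9.900]
hi = A.hi+B.hi = [11.5+9.2, 2+9.2, -6.9+2.6] = [20.700,11.200,-4.300]
diag = √(21.4²+21.4²+5.6²) = √947.28 = 30.778


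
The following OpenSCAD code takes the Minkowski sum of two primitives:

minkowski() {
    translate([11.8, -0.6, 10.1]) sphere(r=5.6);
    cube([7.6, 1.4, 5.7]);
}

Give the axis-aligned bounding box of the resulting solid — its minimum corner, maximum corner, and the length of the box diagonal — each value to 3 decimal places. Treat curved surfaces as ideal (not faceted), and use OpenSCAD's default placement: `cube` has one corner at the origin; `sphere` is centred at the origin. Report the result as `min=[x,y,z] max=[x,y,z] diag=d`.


A = translate([11.8, -0.6, 10.1]) sphere(r=5.6) → bbox [6.2,-6.2,4.5] .. [17.4,5,15.7]
B = cube([7.6, 1.4, 5.7]) → bbox [0,0,0] .. [7.6,1.4,5.7]
lo = A.lo+B.lo = [6.2+0, -6.2+0, 4.5+0] = [6.200,-6.200,4.500]
hi = A.hi+B.hi = [17.4+7.6, 5+1.4, 15.7+5.7] = [25.000,6.400,21.400]
diag = √(18.8²+12.6²+16.9²) = √797.81 = 28.246

min=[6.200,-6.200,4.500] max=[25.000,6.400,21.400] diag=28.246


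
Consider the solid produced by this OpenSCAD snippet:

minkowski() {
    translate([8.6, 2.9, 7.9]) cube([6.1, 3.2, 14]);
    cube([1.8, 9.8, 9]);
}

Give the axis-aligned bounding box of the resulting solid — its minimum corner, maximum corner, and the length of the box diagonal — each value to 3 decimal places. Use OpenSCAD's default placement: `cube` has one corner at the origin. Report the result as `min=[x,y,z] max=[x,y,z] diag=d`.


min=[8.600,2.900,7.900] max=[16.500,15.900,30.900] diag=27.576

A = translate([8.6, 2.9, 7.9]) cube([6.1, 3.2, 14]) → bbox [8.6,2.9,7.9] .. [14.7,6.1,21.9]
B = cube([1.8, 9.8, 9]) → bbox [0,0,0] .. [1.8,9.8,9]
lo = A.lo+B.lo = [8.6+0, 2.9+0, 7.9+0] = [8.600,2.900,7.900]
hi = A.hi+B.hi = [14.7+1.8, 6.1+9.8, 21.9+9] = [16.500,15.900,30.900]
diag = √(7.9²+13²+23²) = √760.41 = 27.576


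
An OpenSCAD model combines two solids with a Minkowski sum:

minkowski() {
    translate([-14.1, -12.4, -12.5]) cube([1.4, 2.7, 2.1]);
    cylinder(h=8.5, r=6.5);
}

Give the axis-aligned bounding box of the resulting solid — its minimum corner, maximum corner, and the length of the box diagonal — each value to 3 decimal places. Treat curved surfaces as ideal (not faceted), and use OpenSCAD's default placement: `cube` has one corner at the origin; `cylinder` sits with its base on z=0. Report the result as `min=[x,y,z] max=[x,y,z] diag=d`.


A = translate([-14.1, -12.4, -12.5]) cube([1.4, 2.7, 2.1]) → bbox [-14.1,-12.4,-12.5] .. [-12.7,-9.7,-10.4]
B = cylinder(h=8.5, r=6.5) → bbox [-6.5,-6.5,0] .. [6.5,6.5,8.5]
lo = A.lo+B.lo = [-14.1-6.5, -12.4-6.5, -12.5+0] = [-20.600,-18.900,-12.500]
hi = A.hi+B.hi = [-12.7+6.5, -9.7+6.5, -10.4+8.5] = [-6.200,-3.200,-1.900]
diag = √(14.4²+15.7²+10.6²) = √566.21 = 23.795

min=[-20.600,-18.900,-12.500] max=[-6.200,-3.200,-1.900] diag=23.795


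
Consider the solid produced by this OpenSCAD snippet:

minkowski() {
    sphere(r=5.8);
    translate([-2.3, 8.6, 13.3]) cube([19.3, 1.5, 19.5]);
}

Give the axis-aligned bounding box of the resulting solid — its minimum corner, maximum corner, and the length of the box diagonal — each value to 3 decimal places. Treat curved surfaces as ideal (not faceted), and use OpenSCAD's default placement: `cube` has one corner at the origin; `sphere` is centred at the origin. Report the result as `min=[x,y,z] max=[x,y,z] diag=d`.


min=[-8.100,2.800,7.500] max=[22.800,15.900,38.600] diag=45.756

A = translate([-2.3, 8.6, 13.3]) cube([19.3, 1.5, 19.5]) → bbox [-2.3,8.6,13.3] .. [17,10.1,32.8]
B = sphere(r=5.8) → bbox [-5.8,-5.8,-5.8] .. [5.8,5.8,5.8]
lo = A.lo+B.lo = [-2.3-5.8, 8.6-5.8, 13.3-5.8] = [-8.100,2.800,7.500]
hi = A.hi+B.hi = [17+5.8, 10.1+5.8, 32.8+5.8] = [22.800,15.900,38.600]
diag = √(30.9²+13.1²+31.1²) = √2093.63 = 45.756


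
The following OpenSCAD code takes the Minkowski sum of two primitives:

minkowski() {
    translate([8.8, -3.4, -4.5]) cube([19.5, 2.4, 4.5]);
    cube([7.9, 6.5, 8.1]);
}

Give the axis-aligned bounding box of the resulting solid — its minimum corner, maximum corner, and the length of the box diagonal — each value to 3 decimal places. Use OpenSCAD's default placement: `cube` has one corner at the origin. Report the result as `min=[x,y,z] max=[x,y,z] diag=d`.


A = translate([8.8, -3.4, -4.5]) cube([19.5, 2.4, 4.5]) → bbox [8.8,-3.4,-4.5] .. [28.3,-1,0]
B = cube([7.9, 6.5, 8.1]) → bbox [0,0,0] .. [7.9,6.5,8.1]
lo = A.lo+B.lo = [8.8+0, -3.4+0, -4.5+0] = [8.800,-3.400,-4.500]
hi = A.hi+B.hi = [28.3+7.9, -1+6.5, 0+8.1] = [36.200,5.500,8.100]
diag = √(27.4²+8.9²+12.6²) = √988.73 = 31.444

min=[8.800,-3.400,-4.500] max=[36.200,5.500,8.100] diag=31.444


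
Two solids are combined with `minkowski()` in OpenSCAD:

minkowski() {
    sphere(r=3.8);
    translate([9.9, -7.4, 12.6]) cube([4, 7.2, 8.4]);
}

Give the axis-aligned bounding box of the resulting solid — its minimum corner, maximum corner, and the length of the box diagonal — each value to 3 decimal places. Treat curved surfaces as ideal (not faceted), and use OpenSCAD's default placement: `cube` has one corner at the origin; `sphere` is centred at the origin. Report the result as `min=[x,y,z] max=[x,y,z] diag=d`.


A = translate([9.9, -7.4, 12.6]) cube([4, 7.2, 8.4]) → bbox [9.9,-7.4,12.6] .. [13.9,-0.2,21]
B = sphere(r=3.8) → bbox [-3.8,-3.8,-3.8] .. [3.8,3.8,3.8]
lo = A.lo+B.lo = [9.9-3.8, -7.4-3.8, 12.6-3.8] = [6.100,-11.200,8.800]
hi = A.hi+B.hi = [13.9+3.8, -0.2+3.8, 21+3.8] = [17.700,3.600,24.800]
diag = √(11.6²+14.8²+16²) = √609.6 = 24.690

min=[6.100,-11.200,8.800] max=[17.700,3.600,24.800] diag=24.690


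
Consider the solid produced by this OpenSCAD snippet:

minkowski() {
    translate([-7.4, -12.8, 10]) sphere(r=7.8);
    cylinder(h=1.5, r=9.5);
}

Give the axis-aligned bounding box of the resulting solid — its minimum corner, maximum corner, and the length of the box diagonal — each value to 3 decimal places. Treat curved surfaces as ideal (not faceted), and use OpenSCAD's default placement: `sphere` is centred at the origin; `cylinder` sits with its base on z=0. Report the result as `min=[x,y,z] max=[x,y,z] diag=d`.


A = translate([-7.4, -12.8, 10]) sphere(r=7.8) → bbox [-15.2,-20.6,2.2] .. [0.4,-5,17.8]
B = cylinder(h=1.5, r=9.5) → bbox [-9.5,-9.5,0] .. [9.5,9.5,1.5]
lo = A.lo+B.lo = [-15.2-9.5, -20.6-9.5, 2.2+0] = [-24.700,-30.100,2.200]
hi = A.hi+B.hi = [0.4+9.5, -5+9.5, 17.8+1.5] = [9.900,4.500,19.300]
diag = √(34.6²+34.6²+17.1²) = √2686.73 = 51.834

min=[-24.700,-30.100,2.200] max=[9.900,4.500,19.300] diag=51.834


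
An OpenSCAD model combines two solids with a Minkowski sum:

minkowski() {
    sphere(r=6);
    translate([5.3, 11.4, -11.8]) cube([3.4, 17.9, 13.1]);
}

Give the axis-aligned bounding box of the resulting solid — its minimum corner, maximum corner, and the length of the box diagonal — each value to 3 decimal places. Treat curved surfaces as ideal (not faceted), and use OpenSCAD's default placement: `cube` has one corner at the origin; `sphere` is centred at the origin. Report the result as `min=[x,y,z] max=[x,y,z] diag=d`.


min=[-0.700,5.400,-17.800] max=[14.700,35.300,7.300] diag=41.966

A = translate([5.3, 11.4, -11.8]) cube([3.4, 17.9, 13.1]) → bbox [5.3,11.4,-11.8] .. [8.7,29.3,1.3]
B = sphere(r=6) → bbox [-6,-6,-6] .. [6,6,6]
lo = A.lo+B.lo = [5.3-6, 11.4-6, -11.8-6] = [-0.700,5.400,-17.800]
hi = A.hi+B.hi = [8.7+6, 29.3+6, 1.3+6] = [14.700,35.300,7.300]
diag = √(15.4²+29.9²+25.1²) = √1761.18 = 41.966


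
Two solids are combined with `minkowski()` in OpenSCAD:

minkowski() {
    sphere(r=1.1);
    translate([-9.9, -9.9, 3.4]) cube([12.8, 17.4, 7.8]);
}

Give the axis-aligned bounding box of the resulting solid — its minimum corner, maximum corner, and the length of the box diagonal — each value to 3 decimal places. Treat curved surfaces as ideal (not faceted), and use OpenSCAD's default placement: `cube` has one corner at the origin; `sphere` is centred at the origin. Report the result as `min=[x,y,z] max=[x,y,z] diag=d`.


A = translate([-9.9, -9.9, 3.4]) cube([12.8, 17.4, 7.8]) → bbox [-9.9,-9.9,3.4] .. [2.9,7.5,11.2]
B = sphere(r=1.1) → bbox [-1.1,-1.1,-1.1] .. [1.1,1.1,1.1]
lo = A.lo+B.lo = [-9.9-1.1, -9.9-1.1, 3.4-1.1] = [-11.000,-11.000,2.300]
hi = A.hi+B.hi = [2.9+1.1, 7.5+1.1, 11.2+1.1] = [4.000,8.600,12.300]
diag = √(15²+19.6²+10²) = √709.16 = 26.630

min=[-11.000,-11.000,2.300] max=[4.000,8.600,12.300] diag=26.630


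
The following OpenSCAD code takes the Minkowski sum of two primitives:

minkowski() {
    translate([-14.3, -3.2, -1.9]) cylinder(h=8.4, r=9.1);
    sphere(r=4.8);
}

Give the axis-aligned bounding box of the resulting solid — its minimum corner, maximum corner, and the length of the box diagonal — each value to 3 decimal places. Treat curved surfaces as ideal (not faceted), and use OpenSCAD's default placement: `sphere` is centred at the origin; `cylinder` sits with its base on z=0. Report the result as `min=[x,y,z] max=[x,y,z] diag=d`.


min=[-28.200,-17.100,-6.700] max=[-0.400,10.700,11.300] diag=43.240

A = translate([-14.3, -3.2, -1.9]) cylinder(h=8.4, r=9.1) → bbox [-23.4,-12.3,-1.9] .. [-5.2,5.9,6.5]
B = sphere(r=4.8) → bbox [-4.8,-4.8,-4.8] .. [4.8,4.8,4.8]
lo = A.lo+B.lo = [-23.4-4.8, -12.3-4.8, -1.9-4.8] = [-28.200,-17.100,-6.700]
hi = A.hi+B.hi = [-5.2+4.8, 5.9+4.8, 6.5+4.8] = [-0.400,10.700,11.300]
diag = √(27.8²+27.8²+18²) = √1869.68 = 43.240


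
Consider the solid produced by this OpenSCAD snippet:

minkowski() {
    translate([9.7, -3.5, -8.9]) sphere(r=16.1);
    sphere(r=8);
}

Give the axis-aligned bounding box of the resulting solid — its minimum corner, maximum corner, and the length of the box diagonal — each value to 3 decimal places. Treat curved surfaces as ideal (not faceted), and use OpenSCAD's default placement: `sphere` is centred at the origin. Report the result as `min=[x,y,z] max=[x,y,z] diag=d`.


A = translate([9.7, -3.5, -8.9]) sphere(r=16.1) → bbox [-6.4,-19.6,-25] .. [25.8,12.6,7.2]
B = sphere(r=8) → bbox [-8,-8,-8] .. [8,8,8]
lo = A.lo+B.lo = [-6.4-8, -19.6-8, -25-8] = [-14.400,-27.600,-33.000]
hi = A.hi+B.hi = [25.8+8, 12.6+8, 7.2+8] = [33.800,20.600,15.200]
diag = √(48.2²+48.2²+48.2²) = √6969.72 = 83.485

min=[-14.400,-27.600,-33.000] max=[33.800,20.600,15.200] diag=83.485


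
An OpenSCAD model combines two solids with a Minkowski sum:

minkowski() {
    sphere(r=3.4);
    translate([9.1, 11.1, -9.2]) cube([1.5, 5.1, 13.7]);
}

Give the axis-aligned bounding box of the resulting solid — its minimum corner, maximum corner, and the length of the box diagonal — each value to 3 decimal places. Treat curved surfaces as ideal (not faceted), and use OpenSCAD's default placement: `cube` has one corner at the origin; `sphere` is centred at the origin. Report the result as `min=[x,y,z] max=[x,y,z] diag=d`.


min=[5.700,7.700,-12.600] max=[14.000,19.600,7.900] diag=25.115

A = translate([9.1, 11.1, -9.2]) cube([1.5, 5.1, 13.7]) → bbox [9.1,11.1,-9.2] .. [10.6,16.2,4.5]
B = sphere(r=3.4) → bbox [-3.4,-3.4,-3.4] .. [3.4,3.4,3.4]
lo = A.lo+B.lo = [9.1-3.4, 11.1-3.4, -9.2-3.4] = [5.700,7.700,-12.600]
hi = A.hi+B.hi = [10.6+3.4, 16.2+3.4, 4.5+3.4] = [14.000,19.600,7.900]
diag = √(8.3²+11.9²+20.5²) = √630.75 = 25.115


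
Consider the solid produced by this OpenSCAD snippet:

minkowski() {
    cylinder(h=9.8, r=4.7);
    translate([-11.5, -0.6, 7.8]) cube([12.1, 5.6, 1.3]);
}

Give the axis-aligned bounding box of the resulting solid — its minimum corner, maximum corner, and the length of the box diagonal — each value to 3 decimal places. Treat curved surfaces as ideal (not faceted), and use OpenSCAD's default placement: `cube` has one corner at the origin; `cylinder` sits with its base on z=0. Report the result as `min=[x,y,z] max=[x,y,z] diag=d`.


A = translate([-11.5, -0.6, 7.8]) cube([12.1, 5.6, 1.3]) → bbox [-11.5,-0.6,7.8] .. [0.6,5,9.1]
B = cylinder(h=9.8, r=4.7) → bbox [-4.7,-4.7,0] .. [4.7,4.7,9.8]
lo = A.lo+B.lo = [-11.5-4.7, -0.6-4.7, 7.8+0] = [-16.200,-5.300,7.800]
hi = A.hi+B.hi = [0.6+4.7, 5+4.7, 9.1+9.8] = [5.300,9.700,18.900]
diag = √(21.5²+15²+11.1²) = √810.46 = 28.469

min=[-16.200,-5.300,7.800] max=[5.300,9.700,18.900] diag=28.469


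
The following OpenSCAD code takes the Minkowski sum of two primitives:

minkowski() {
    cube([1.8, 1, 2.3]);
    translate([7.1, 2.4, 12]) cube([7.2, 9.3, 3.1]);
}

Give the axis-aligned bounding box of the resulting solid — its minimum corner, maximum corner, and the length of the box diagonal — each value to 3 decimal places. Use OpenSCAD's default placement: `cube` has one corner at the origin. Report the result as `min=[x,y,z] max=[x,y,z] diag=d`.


min=[7.100,2.400,12.000] max=[16.100,12.700,17.400] diag=14.705

A = translate([7.1, 2.4, 12]) cube([7.2, 9.3, 3.1]) → bbox [7.1,2.4,12] .. [14.3,11.7,15.1]
B = cube([1.8, 1, 2.3]) → bbox [0,0,0] .. [1.8,1,2.3]
lo = A.lo+B.lo = [7.1+0, 2.4+0, 12+0] = [7.100,2.400,12.000]
hi = A.hi+B.hi = [14.3+1.8, 11.7+1, 15.1+2.3] = [16.100,12.700,17.400]
diag = √(9²+10.3²+5.4²) = √216.25 = 14.705


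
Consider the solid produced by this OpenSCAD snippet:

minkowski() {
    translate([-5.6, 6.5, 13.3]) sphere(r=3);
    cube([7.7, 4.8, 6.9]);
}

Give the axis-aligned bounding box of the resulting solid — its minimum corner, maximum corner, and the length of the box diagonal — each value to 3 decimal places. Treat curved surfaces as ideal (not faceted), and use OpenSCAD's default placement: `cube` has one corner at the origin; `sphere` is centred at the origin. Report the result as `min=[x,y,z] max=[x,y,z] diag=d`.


A = translate([-5.6, 6.5, 13.3]) sphere(r=3) → bbox [-8.6,3.5,10.3] .. [-2.6,9.5,16.3]
B = cube([7.7, 4.8, 6.9]) → bbox [0,0,0] .. [7.7,4.8,6.9]
lo = A.lo+B.lo = [-8.6+0, 3.5+0, 10.3+0] = [-8.600,3.500,10.300]
hi = A.hi+B.hi = [-2.6+7.7, 9.5+4.8, 16.3+6.9] = [5.100,14.300,23.200]
diag = √(13.7²+10.8²+12.9²) = √470.74 = 21.697

min=[-8.600,3.500,10.300] max=[5.100,14.300,23.200] diag=21.697


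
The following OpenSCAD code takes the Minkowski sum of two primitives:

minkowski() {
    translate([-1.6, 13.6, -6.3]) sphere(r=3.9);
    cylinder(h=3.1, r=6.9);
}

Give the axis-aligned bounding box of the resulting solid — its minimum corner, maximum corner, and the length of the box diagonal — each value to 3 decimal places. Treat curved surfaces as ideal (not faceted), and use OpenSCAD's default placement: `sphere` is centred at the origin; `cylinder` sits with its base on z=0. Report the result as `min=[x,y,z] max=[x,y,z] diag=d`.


A = translate([-1.6, 13.6, -6.3]) sphere(r=3.9) → bbox [-5.5,9.7,-10.2] .. [2.3,17.5,-2.4]
B = cylinder(h=3.1, r=6.9) → bbox [-6.9,-6.9,0] .. [6.9,6.9,3.1]
lo = A.lo+B.lo = [-5.5-6.9, 9.7-6.9, -10.2+0] = [-12.400,2.800,-10.200]
hi = A.hi+B.hi = [2.3+6.9, 17.5+6.9, -2.4+3.1] = [9.200,24.400,0.700]
diag = √(21.6²+21.6²+10.9²) = √1051.93 = 32.433

min=[-12.400,2.800,-10.200] max=[9.200,24.400,0.700] diag=32.433


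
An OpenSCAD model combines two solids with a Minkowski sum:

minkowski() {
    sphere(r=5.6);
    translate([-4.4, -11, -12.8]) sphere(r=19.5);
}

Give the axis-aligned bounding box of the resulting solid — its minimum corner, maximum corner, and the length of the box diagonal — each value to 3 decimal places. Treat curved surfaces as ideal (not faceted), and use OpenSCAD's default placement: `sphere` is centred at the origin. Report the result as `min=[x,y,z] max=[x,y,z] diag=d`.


A = translate([-4.4, -11, -12.8]) sphere(r=19.5) → bbox [-23.9,-30.5,-32.3] .. [15.1,8.5,6.7]
B = sphere(r=5.6) → bbox [-5.6,-5.6,-5.6] .. [5.6,5.6,5.6]
lo = A.lo+B.lo = [-23.9-5.6, -30.5-5.6, -32.3-5.6] = [-29.500,-36.100,-37.900]
hi = A.hi+B.hi = [15.1+5.6, 8.5+5.6, 6.7+5.6] = [20.700,14.100,12.300]
diag = √(50.2²+50.2²+50.2²) = √7560.12 = 86.949

min=[-29.500,-36.100,-37.900] max=[20.700,14.100,12.300] diag=86.949
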